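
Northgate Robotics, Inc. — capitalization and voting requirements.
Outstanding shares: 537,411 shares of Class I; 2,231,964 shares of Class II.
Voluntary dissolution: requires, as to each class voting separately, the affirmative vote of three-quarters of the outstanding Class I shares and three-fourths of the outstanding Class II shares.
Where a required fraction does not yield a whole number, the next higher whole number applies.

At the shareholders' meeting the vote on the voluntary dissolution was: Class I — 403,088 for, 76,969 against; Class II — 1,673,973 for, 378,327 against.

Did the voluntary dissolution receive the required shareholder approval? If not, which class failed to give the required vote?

Class I: 3/4 of 537411 = 403058.25, rounded up to 403059; 403,059 required, 403,088 in favor — approved.
Class II: 3/4 of 2231964 = 1673973; 1,673,973 required, 1,673,973 in favor — approved.

Approved — every class gave the required vote.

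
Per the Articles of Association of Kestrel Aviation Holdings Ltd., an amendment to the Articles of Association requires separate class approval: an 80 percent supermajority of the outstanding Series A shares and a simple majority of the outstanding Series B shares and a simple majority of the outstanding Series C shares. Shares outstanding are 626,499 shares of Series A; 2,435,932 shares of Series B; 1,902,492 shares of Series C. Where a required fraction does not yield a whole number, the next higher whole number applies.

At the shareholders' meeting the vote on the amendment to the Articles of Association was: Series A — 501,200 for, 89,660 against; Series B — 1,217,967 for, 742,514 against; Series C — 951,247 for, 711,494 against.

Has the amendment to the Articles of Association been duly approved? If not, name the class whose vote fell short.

Approved — every class gave the required vote.

Series A: 4/5 of 626499 = 501199.20, rounded up to 501200; 501,200 required, 501,200 in favor — approved.
Series B: a majority of 2435932 is 1217967; 1,217,967 required, 1,217,967 in favor — approved.
Series C: a majority of 1902492 is 951247; 951,247 required, 951,247 in favor — approved.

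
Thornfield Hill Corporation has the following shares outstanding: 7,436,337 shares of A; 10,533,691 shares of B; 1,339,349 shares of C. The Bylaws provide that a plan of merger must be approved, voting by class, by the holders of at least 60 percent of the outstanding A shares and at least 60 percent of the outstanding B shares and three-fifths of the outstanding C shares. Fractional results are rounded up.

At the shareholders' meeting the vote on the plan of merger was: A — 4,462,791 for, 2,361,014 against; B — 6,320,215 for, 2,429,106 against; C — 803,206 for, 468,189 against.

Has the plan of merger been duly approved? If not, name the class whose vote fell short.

A: 3/5 of 7436337 = 4461802.20, rounded up to 4461803; 4,461,803 required, 4,462,791 in favor — approved.
B: 3/5 of 10533691 = 6320214.60, rounded up to 6320215; 6,320,215 required, 6,320,215 in favor — approved.
C: 3/5 of 1339349 = 803609.40, rounded up to 803610; 803,610 required, 803,206 in favor — not approved.

Not approved — the C shares did not give the required vote.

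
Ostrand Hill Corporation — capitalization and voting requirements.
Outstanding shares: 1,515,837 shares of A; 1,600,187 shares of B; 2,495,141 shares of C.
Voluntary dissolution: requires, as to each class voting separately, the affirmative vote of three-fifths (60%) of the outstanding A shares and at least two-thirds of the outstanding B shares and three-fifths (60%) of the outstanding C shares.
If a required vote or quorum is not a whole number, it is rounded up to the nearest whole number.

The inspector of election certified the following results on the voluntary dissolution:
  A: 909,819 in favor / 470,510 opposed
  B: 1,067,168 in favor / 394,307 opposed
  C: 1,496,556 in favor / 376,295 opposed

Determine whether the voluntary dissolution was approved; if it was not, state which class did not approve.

A: 3/5 of 1515837 = 909502.20, rounded up to 909503; 909,503 required, 909,819 in favor — approved.
B: 2/3 of 1600187 = 1066791.33, rounded up to 1066792; 1,066,792 required, 1,067,168 in favor — approved.
C: 3/5 of 2495141 = 1497084.60, rounded up to 1497085; 1,497,085 required, 1,496,556 in favor — not approved.

Not approved — the C shares did not give the required vote.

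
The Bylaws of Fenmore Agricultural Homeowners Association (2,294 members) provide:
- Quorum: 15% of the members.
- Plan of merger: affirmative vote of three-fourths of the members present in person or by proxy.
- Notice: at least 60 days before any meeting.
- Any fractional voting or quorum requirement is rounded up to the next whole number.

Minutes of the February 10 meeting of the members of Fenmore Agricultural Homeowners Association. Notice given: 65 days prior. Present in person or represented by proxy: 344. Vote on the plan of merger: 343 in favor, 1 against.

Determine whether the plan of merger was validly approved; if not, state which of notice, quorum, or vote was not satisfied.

Invalid — quorum requirement not satisfied.

Notice: 65 days given; 60 required. Satisfied.
Quorum: 15% of 2,294 = 344.10, rounded up to 345; 344 present. Not satisfied.
Vote: requires three-fourths of those present (344); 3/4 of 344 = 258, so 258 needed; 343 in favor. Satisfied.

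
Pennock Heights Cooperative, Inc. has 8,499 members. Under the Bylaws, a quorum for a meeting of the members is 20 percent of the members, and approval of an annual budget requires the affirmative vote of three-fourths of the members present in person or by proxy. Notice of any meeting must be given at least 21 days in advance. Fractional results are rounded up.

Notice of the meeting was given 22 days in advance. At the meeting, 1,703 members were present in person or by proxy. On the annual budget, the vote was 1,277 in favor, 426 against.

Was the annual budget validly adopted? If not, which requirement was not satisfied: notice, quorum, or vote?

Invalid — vote requirement not satisfied.

Notice: 22 days given; 21 required. Satisfied.
Quorum: 20% of 8,499 = 1,699.80, rounded up to 1,700; 1,703 present. Satisfied.
Vote: requires three-fourths of those present (1,703); 3/4 of 1703 = 1277.25, rounded up to 1278, so 1,278 needed; 1,277 in favor. Not satisfied.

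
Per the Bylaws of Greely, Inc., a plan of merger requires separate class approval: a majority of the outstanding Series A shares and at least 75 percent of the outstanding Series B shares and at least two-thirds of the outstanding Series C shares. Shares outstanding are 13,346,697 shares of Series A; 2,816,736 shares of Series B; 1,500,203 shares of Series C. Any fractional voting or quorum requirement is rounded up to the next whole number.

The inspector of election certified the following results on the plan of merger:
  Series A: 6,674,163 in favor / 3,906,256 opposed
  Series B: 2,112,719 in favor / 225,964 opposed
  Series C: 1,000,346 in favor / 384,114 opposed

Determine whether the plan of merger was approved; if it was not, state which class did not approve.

Series A: a majority of 13346697 is 6673349; 6,673,349 required, 6,674,163 in favor — approved.
Series B: 3/4 of 2816736 = 2112552; 2,112,552 required, 2,112,719 in favor — approved.
Series C: 2/3 of 1500203 = 1000135.33, rounded up to 1000136; 1,000,136 required, 1,000,346 in favor — approved.

Approved — every class gave the required vote.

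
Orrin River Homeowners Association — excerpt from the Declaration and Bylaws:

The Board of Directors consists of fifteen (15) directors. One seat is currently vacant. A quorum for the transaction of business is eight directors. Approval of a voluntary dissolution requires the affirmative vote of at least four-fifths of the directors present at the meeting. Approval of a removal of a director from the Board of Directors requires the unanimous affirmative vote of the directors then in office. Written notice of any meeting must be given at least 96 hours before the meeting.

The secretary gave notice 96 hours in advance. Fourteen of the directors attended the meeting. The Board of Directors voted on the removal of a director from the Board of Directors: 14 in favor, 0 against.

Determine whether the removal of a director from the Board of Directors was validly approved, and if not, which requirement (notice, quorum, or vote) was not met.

Valid — all requirements satisfied.

Notice: 96 hours given; 96 required (96 ≥ 96). Satisfied.
Quorum: 14 present; quorum is 8. Satisfied.
Vote: the removal of a director from the Board of Directors requires the unanimous vote of the directors then in office (14). Unanimous means all 14, so 14 affirmative votes are needed; 14 voted in favor. Satisfied.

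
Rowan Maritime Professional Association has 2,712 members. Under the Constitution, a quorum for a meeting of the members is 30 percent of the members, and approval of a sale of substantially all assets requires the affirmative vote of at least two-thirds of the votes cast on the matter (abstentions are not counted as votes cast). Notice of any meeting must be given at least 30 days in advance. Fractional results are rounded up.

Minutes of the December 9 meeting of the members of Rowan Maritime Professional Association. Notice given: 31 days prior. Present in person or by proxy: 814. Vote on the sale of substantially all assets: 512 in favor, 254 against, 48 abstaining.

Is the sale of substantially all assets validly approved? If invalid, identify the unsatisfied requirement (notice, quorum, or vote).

Valid — all requirements satisfied.

Notice: 31 days given; 30 required. Satisfied.
Quorum: 30% of 2,712 = 813.60, rounded up to 814; 814 present. Satisfied.
Vote: requires two-thirds of the votes cast (814 − 48 abstaining = 766); 2/3 of 766 = 510.67, rounded up to 511, so 511 needed; 512 in favor. Satisfied.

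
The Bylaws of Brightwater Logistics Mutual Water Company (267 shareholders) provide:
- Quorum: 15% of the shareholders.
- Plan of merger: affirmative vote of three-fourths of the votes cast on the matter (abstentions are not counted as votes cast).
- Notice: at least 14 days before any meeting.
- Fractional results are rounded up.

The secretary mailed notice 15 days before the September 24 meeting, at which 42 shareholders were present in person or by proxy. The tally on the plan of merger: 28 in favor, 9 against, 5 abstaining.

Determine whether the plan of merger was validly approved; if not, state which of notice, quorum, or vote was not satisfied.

Valid — all requirements satisfied.

Notice: 15 days given; 14 required. Satisfied.
Quorum: 15% of 267 = 40.05, rounded up to 41; 42 present. Satisfied.
Vote: requires three-fourths of the votes cast (42 − 5 abstaining = 37); 3/4 of 37 = 27.75, rounded up to 28, so 28 needed; 28 in favor. Satisfied.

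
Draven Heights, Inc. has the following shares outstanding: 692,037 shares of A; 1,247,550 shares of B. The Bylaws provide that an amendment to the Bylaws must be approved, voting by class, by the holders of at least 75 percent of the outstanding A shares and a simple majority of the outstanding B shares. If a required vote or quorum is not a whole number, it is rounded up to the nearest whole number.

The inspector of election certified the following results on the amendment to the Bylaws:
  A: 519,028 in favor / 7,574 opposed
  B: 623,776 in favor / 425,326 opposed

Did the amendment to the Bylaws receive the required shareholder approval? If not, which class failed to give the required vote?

A: 3/4 of 692037 = 519027.75, rounded up to 519028; 519,028 required, 519,028 in favor — approved.
B: a majority of 1247550 is 623776; 623,776 required, 623,776 in favor — approved.

Approved — every class gave the required vote.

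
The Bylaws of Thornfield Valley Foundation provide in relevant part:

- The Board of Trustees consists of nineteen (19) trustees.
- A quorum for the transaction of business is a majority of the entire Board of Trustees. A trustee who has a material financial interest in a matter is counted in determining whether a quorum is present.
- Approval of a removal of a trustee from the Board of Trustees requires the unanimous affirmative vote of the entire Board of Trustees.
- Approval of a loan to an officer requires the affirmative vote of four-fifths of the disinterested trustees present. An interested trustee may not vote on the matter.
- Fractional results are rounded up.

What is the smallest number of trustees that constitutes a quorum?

10

A majority of 19 is 10.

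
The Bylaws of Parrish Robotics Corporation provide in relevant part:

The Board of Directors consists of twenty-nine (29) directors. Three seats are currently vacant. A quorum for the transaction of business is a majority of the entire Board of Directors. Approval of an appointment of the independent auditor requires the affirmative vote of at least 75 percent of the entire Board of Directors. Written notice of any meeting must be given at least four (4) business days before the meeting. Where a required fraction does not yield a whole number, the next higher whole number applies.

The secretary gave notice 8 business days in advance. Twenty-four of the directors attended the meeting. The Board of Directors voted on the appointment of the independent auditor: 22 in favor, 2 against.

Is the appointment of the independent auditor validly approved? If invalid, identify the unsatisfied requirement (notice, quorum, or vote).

Valid — all requirements satisfied.

Notice: 8 business days given; 4 required (8 ≥ 4). Satisfied.
Quorum: 24 present; quorum is 15. Satisfied.
Vote: the appointment of the independent auditor requires three-fourths of the entire Board of Directors (29). 3/4 of 29 = 21.75, rounded up to 22, so 22 affirmative votes are needed; 22 voted in favor. Satisfied.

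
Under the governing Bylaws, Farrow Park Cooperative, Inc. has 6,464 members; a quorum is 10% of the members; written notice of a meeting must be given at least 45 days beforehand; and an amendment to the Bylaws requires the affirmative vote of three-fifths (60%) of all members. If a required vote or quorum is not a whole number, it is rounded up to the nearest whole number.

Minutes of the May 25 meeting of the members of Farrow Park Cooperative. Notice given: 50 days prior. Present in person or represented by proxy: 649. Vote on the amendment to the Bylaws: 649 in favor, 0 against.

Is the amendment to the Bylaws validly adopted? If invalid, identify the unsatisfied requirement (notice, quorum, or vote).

Invalid — vote requirement not satisfied.

Notice: 50 days given; 45 required. Satisfied.
Quorum: 10% of 6,464 = 646.40, rounded up to 647; 649 present. Satisfied.
Vote: requires three-fifths of all members (6,464); 3/5 of 6464 = 3878.40, rounded up to 3879, so 3,879 needed; 649 in favor. Not satisfied.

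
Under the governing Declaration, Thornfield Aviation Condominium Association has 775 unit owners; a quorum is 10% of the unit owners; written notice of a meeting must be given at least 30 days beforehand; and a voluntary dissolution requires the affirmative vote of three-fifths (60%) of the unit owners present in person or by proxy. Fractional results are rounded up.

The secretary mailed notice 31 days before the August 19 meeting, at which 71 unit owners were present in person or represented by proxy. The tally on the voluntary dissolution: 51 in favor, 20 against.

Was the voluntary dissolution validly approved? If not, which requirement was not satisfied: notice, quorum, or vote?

Notice: 31 days given; 30 required. Satisfied.
Quorum: 10% of 775 = 77.50, rounded up to 78; 71 present. Not satisfied.
Vote: requires three-fifths of those present (71); 3/5 of 71 = 42.60, rounded up to 43, so 43 needed; 51 in favor. Satisfied.

Invalid — quorum requirement not satisfied.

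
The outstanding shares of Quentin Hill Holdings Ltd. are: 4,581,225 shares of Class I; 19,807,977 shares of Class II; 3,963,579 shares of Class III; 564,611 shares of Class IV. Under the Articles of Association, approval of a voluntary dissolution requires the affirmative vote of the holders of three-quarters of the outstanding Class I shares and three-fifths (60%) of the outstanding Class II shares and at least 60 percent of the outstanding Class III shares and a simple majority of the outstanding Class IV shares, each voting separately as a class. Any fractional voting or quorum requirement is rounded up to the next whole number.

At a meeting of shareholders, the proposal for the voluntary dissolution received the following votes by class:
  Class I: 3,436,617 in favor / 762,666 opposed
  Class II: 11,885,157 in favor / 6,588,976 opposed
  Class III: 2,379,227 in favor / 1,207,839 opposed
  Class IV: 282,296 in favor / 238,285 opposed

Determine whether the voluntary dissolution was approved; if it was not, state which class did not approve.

Not approved — the Class IV shares did not give the required vote.

Class I: 3/4 of 4581225 = 3435918.75, rounded up to 3435919; 3,435,919 required, 3,436,617 in favor — approved.
Class II: 3/5 of 19807977 = 11884786.20, rounded up to 11884787; 11,884,787 required, 11,885,157 in favor — approved.
Class III: 3/5 of 3963579 = 2378147.40, rounded up to 2378148; 2,378,148 required, 2,379,227 in favor — approved.
Class IV: a majority of 564611 is 282306; 282,306 required, 282,296 in favor — not approved.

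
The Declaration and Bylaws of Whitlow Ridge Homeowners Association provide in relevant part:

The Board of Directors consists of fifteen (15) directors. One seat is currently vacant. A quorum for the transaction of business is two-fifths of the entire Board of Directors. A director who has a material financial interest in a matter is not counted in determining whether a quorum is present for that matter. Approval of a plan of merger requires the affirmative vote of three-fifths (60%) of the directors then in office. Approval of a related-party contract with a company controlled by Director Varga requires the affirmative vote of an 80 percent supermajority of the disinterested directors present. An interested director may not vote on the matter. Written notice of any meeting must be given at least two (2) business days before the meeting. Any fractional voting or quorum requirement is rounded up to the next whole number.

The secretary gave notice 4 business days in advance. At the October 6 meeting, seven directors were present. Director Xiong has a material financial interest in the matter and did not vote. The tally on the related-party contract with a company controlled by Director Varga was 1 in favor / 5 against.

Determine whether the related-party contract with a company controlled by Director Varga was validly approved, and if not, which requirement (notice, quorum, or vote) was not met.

Notice: 4 business days given; 2 required (4 ≥ 2). Satisfied.
Quorum: 7 present, but the 1 interested director does not count, leaving 6. Quorum is 6. Satisfied.
Vote: the related-party contract with a company controlled by Director Varga requires four-fifths of the disinterested directors present (7 − 1 = 6). 4/5 of 6 = 4.80, rounded up to 5, so 5 affirmative votes are needed; 1 voted in favor. Not satisfied.

Invalid — vote requirement not satisfied.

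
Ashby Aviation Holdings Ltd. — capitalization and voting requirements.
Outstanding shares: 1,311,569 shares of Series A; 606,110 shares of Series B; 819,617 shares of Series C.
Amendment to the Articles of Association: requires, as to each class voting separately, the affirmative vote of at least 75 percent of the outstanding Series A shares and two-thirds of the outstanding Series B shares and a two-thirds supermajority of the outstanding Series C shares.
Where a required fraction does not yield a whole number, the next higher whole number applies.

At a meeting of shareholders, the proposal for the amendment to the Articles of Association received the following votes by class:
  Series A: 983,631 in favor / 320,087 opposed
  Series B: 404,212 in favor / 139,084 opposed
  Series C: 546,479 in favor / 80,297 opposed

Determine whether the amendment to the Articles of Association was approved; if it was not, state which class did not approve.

Series A: 3/4 of 1311569 = 983676.75, rounded up to 983677; 983,677 required, 983,631 in favor — not approved.
Series B: 2/3 of 606110 = 404073.33, rounded up to 404074; 404,074 required, 404,212 in favor — approved.
Series C: 2/3 of 819617 = 546411.33, rounded up to 546412; 546,412 required, 546,479 in favor — approved.

Not approved — the Series A shares did not give the required vote.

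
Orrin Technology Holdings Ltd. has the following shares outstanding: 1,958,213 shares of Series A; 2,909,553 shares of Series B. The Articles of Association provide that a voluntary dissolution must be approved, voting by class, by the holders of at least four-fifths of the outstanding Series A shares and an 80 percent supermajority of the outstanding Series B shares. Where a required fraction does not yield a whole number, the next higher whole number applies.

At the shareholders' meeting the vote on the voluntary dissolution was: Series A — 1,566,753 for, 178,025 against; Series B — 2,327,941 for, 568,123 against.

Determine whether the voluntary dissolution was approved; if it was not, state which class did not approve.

Series A: 4/5 of 1958213 = 1566570.40, rounded up to 1566571; 1,566,571 required, 1,566,753 in favor — approved.
Series B: 4/5 of 2909553 = 2327642.40, rounded up to 2327643; 2,327,643 required, 2,327,941 in favor — approved.

Approved — every class gave the required vote.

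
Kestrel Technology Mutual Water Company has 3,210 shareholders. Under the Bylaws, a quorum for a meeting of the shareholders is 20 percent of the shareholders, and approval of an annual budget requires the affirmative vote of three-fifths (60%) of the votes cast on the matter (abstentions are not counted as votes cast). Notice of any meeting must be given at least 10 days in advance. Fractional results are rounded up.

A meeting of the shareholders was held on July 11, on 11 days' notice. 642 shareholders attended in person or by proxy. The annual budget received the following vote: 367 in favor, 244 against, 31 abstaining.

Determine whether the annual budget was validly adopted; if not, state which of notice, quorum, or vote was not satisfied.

Valid — all requirements satisfied.

Notice: 11 days given; 10 required. Satisfied.
Quorum: 20% of 3,210 = 642; 642 present. Satisfied.
Vote: requires three-fifths of the votes cast (642 − 31 abstaining = 611); 3/5 of 611 = 366.60, rounded up to 367, so 367 needed; 367 in favor. Satisfied.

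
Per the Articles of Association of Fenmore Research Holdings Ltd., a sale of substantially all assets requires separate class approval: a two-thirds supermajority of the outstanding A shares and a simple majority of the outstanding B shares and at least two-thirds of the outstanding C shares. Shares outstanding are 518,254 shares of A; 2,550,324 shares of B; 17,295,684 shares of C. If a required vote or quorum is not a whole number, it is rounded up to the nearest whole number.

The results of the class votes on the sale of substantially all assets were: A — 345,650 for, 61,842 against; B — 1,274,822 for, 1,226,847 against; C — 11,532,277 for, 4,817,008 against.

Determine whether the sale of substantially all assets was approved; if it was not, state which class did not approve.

A: 2/3 of 518254 = 345502.67, rounded up to 345503; 345,503 required, 345,650 in favor — approved.
B: a majority of 2550324 is 1275163; 1,275,163 required, 1,274,822 in favor — not approved.
C: 2/3 of 17295684 = 11530456; 11,530,456 required, 11,532,277 in favor — approved.

Not approved — the B shares did not give the required vote.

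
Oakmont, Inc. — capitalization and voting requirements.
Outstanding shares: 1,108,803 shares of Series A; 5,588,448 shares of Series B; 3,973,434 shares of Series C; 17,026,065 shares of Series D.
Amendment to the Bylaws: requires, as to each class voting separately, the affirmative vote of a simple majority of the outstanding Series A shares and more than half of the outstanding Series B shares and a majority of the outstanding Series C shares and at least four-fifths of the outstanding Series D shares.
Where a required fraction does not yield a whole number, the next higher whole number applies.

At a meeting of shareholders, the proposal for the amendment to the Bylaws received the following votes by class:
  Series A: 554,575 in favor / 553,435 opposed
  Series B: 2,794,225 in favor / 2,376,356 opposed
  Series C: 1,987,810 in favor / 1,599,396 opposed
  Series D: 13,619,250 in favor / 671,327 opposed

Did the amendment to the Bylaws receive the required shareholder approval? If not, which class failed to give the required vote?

Series A: a majority of 1108803 is 554402; 554,402 required, 554,575 in favor — approved.
Series B: a majority of 5588448 is 2794225; 2,794,225 required, 2,794,225 in favor — approved.
Series C: a majority of 3973434 is 1986718; 1,986,718 required, 1,987,810 in favor — approved.
Series D: 4/5 of 17026065 = 13620852; 13,620,852 required, 13,619,250 in favor — not approved.

Not approved — the Series D shares did not give the required vote.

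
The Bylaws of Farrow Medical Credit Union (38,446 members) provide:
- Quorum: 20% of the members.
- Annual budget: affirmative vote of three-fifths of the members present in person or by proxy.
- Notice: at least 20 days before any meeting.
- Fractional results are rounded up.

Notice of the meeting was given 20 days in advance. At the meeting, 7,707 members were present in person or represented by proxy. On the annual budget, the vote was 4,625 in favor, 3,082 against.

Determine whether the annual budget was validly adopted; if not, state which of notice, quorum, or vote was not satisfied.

Valid — all requirements satisfied.

Notice: 20 days given; 20 required. Satisfied.
Quorum: 20% of 38,446 = 7,689.20, rounded up to 7,690; 7,707 present. Satisfied.
Vote: requires three-fifths of those present (7,707); 3/5 of 7707 = 4624.20, rounded up to 4625, so 4,625 needed; 4,625 in favor. Satisfied.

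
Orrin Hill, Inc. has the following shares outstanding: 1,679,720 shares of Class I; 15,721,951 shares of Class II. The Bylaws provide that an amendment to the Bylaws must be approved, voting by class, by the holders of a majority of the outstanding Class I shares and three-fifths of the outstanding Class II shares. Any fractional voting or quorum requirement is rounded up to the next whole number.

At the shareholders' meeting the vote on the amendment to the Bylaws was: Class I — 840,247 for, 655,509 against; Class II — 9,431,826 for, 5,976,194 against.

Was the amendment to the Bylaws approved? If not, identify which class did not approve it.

Not approved — the Class II shares did not give the required vote.

Class I: a majority of 1679720 is 839861; 839,861 required, 840,247 in favor — approved.
Class II: 3/5 of 15721951 = 9433170.60, rounded up to 9433171; 9,433,171 required, 9,431,826 in favor — not approved.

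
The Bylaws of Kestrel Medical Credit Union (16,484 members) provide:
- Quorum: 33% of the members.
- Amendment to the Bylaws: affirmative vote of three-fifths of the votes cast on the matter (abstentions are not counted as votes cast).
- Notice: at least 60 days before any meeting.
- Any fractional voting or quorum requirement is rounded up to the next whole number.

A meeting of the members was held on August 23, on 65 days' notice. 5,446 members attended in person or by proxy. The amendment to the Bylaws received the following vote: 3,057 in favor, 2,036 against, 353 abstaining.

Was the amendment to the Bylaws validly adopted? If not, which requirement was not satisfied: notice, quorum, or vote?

Valid — all requirements satisfied.

Notice: 65 days given; 60 required. Satisfied.
Quorum: 33% of 16,484 = 5,439.72, rounded up to 5,440; 5,446 present. Satisfied.
Vote: requires three-fifths of the votes cast (5,446 − 353 abstaining = 5,093); 3/5 of 5093 = 3055.80, rounded up to 3056, so 3,056 needed; 3,057 in favor. Satisfied.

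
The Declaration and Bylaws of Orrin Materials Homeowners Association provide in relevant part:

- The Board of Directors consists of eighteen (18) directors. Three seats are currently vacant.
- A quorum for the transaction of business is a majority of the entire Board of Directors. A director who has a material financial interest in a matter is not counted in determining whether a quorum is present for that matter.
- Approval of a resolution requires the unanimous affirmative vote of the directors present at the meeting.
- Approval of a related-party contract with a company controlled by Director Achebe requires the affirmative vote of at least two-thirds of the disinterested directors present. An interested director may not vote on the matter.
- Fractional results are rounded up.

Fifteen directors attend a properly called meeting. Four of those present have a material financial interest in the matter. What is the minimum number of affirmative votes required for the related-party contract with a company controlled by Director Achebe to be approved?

The related-party contract with a company controlled by Director Achebe requires two-thirds of the disinterested directors present (15 − 4 = 11).
2/3 of 11 = 7.33, rounded up to 8.

8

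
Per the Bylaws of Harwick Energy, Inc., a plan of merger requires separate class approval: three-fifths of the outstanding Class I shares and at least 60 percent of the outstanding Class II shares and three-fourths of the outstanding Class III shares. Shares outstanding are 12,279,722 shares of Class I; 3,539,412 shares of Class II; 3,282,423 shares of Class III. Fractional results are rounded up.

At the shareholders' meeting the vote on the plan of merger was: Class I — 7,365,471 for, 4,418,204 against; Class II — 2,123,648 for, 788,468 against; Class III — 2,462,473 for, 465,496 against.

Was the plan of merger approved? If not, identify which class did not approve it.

Class I: 3/5 of 12279722 = 7367833.20, rounded up to 7367834; 7,367,834 required, 7,365,471 in favor — not approved.
Class II: 3/5 of 3539412 = 2123647.20, rounded up to 2123648; 2,123,648 required, 2,123,648 in favor — approved.
Class III: 3/4 of 3282423 = 2461817.25, rounded up to 2461818; 2,461,818 required, 2,462,473 in favor — approved.

Not approved — the Class I shares did not give the required vote.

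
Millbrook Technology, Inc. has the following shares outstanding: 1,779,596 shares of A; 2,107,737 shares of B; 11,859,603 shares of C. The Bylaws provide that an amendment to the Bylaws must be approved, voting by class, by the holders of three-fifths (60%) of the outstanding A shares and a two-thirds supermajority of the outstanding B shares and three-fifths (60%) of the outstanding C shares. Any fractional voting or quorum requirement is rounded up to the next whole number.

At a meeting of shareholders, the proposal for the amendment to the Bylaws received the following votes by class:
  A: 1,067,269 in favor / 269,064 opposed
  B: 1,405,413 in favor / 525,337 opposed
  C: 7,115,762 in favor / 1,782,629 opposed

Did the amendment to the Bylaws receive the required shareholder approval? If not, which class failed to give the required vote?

A: 3/5 of 1779596 = 1067757.60, rounded up to 1067758; 1,067,758 required, 1,067,269 in favor — not approved.
B: 2/3 of 2107737 = 1405158; 1,405,158 required, 1,405,413 in favor — approved.
C: 3/5 of 11859603 = 7115761.80, rounded up to 7115762; 7,115,762 required, 7,115,762 in favor — approved.

Not approved — the A shares did not give the required vote.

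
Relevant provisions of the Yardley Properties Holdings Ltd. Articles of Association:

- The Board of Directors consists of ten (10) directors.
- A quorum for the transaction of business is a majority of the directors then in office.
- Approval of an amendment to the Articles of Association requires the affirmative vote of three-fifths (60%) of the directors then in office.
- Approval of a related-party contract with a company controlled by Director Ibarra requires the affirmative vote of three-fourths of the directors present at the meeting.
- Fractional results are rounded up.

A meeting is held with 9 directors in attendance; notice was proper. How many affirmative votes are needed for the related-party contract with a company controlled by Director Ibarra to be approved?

The related-party contract with a company controlled by Director Ibarra requires three-fourths of the directors present (9).
3/4 of 9 = 6.75, rounded up to 7.

7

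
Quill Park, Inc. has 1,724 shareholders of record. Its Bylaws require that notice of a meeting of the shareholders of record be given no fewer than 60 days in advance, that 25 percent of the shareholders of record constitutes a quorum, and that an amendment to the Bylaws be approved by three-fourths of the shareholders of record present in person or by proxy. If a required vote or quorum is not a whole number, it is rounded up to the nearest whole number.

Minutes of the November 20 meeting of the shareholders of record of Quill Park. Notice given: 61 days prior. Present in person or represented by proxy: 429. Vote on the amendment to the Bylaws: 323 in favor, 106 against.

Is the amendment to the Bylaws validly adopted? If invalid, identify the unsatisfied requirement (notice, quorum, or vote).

Notice: 61 days given; 60 required. Satisfied.
Quorum: 25% of 1,724 = 431; 429 present. Not satisfied.
Vote: requires three-fourths of those present (429); 3/4 of 429 = 321.75, rounded up to 322, so 322 needed; 323 in favor. Satisfied.

Invalid — quorum requirement not satisfied.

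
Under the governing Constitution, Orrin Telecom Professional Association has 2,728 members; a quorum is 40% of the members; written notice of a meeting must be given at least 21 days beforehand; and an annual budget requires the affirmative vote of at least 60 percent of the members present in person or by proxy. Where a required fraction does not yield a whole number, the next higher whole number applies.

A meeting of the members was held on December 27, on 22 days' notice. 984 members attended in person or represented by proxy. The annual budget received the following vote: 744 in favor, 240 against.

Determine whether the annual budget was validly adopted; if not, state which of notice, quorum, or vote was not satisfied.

Notice: 22 days given; 21 required. Satisfied.
Quorum: 40% of 2,728 = 1,091.20, rounded up to 1,092; 984 present. Not satisfied.
Vote: requires three-fifths of those present (984); 3/5 of 984 = 590.40, rounded up to 591, so 591 needed; 744 in favor. Satisfied.

Invalid — quorum requirement not satisfied.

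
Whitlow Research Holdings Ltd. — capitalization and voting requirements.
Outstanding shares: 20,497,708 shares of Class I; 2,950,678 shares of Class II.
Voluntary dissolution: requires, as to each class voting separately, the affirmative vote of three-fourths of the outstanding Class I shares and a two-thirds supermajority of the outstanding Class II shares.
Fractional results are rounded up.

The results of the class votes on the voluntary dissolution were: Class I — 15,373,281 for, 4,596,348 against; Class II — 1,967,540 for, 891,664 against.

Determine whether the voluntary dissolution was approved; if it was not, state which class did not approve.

Approved — every class gave the required vote.

Class I: 3/4 of 20497708 = 15373281; 15,373,281 required, 15,373,281 in favor — approved.
Class II: 2/3 of 2950678 = 1967118.67, rounded up to 1967119; 1,967,119 required, 1,967,540 in favor — approved.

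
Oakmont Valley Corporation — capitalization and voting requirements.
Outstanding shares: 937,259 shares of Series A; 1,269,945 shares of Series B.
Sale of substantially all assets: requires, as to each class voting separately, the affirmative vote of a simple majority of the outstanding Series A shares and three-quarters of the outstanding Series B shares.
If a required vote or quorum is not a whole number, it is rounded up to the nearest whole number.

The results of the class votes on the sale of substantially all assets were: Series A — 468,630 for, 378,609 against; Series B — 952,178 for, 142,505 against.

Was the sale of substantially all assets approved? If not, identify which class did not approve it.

Not approved — the Series B shares did not give the required vote.

Series A: a majority of 937259 is 468630; 468,630 required, 468,630 in favor — approved.
Series B: 3/4 of 1269945 = 952458.75, rounded up to 952459; 952,459 required, 952,178 in favor — not approved.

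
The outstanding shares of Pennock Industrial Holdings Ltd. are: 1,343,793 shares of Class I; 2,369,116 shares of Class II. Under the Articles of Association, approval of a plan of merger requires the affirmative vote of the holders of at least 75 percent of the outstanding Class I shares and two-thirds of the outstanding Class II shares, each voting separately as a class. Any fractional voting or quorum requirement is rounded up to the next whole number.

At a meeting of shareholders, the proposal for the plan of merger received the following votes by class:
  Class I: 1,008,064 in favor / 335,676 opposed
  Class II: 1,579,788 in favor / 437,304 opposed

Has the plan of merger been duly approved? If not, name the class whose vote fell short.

Approved — every class gave the required vote.

Class I: 3/4 of 1343793 = 1007844.75, rounded up to 1007845; 1,007,845 required, 1,008,064 in favor — approved.
Class II: 2/3 of 2369116 = 1579410.67, rounded up to 1579411; 1,579,411 required, 1,579,788 in favor — approved.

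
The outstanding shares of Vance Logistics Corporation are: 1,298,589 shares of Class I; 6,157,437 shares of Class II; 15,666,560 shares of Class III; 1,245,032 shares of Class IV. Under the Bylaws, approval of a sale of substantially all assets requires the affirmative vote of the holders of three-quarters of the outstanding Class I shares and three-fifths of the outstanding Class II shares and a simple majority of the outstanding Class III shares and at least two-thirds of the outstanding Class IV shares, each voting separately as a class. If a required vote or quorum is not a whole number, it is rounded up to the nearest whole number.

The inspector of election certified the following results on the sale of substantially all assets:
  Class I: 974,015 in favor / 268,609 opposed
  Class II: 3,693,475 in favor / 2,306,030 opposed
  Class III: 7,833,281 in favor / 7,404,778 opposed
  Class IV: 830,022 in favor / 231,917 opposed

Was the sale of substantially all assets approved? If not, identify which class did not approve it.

Class I: 3/4 of 1298589 = 973941.75, rounded up to 973942; 973,942 required, 974,015 in favor — approved.
Class II: 3/5 of 6157437 = 3694462.20, rounded up to 3694463; 3,694,463 required, 3,693,475 in favor — not approved.
Class III: a majority of 15666560 is 7833281; 7,833,281 required, 7,833,281 in favor — approved.
Class IV: 2/3 of 1245032 = 830021.33, rounded up to 830022; 830,022 required, 830,022 in favor — approved.

Not approved — the Class II shares did not give the required vote.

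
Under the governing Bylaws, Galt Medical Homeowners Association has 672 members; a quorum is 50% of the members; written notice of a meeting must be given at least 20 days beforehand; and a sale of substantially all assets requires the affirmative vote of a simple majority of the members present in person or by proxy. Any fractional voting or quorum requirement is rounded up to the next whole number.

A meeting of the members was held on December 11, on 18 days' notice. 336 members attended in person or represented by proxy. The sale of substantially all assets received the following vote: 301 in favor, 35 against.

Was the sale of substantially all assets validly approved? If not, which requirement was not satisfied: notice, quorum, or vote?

Notice: 18 days given; 20 required. Not satisfied.
Quorum: 50% of 672 = 336; 336 present. Satisfied.
Vote: requires a majority of those present (336); a majority of 336 is 169, so 169 needed; 301 in favor. Satisfied.

Invalid — notice requirement not satisfied.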